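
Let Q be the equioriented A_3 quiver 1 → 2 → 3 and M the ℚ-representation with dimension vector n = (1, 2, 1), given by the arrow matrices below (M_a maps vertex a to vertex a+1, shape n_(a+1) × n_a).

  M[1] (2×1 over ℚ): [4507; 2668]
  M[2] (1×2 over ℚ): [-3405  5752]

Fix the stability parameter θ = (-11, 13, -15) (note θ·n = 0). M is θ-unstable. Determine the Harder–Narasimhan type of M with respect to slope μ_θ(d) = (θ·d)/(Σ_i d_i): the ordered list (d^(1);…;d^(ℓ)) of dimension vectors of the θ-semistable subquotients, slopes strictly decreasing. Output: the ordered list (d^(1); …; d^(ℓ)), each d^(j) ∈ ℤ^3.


Via rank(M_{q-1}∘⋯∘M_p): M ≅ I[1,3], I[2,2].
μ_θ-semistable layers: μ^(1)=13; μ^(2)=-1; μ^(3)=-11

((0, 1, 0); (0, 1, 1); (1, 0, 0))


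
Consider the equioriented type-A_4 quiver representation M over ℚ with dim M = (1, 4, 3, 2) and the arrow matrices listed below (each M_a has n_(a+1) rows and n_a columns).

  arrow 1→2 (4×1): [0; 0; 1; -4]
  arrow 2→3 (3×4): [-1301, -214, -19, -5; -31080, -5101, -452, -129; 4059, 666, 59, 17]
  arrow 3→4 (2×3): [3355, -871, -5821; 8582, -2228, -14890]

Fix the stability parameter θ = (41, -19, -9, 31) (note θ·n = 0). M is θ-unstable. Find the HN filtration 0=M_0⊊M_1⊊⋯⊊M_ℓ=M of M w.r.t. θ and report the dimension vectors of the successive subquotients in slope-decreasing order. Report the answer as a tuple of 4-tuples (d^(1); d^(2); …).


Interval decomposition of M: I[1,3], I[2,2], I[2,4]^2.
HN type (ℓ=4): μ^(1)=31; μ^(2)=13/3; μ^(3)=-9; μ^(4)=-19

((0, 0, 0, 2); (1, 1, 1, 0); (0, 0, 2, 0); (0, 3, 0, 0))


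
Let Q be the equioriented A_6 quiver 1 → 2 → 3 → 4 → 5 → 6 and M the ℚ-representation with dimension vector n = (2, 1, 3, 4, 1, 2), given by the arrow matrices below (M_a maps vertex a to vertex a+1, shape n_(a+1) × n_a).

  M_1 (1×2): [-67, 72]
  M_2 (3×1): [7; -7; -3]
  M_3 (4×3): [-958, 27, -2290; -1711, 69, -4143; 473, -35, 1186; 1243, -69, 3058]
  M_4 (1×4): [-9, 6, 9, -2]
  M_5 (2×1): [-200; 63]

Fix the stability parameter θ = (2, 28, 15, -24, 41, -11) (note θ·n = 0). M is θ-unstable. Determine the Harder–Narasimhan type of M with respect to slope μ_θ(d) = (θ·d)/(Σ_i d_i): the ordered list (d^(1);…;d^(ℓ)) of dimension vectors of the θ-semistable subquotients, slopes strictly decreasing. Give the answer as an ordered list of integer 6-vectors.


Barcode: M ≅ I[1,1], I[1,6], I[3,4]^2, I[4,4], I[6,6]. HN layers by μ_θ (6 steps, strictly decreasing):
  μ^(1)=15; μ^(2)=19/3; μ^(3)=2; μ^(4)=-9/2; μ^(5)=-11; μ^(6)=-24

((0, 0, 0, 0, 1, 1); (0, 1, 1, 1, 0, 0); (2, 0, 0, 0, 0, 0); (0, 0, 2, 2, 0, 0); (0, 0, 0, 0, 0, 1); (0, 0, 0, 1, 0, 0))


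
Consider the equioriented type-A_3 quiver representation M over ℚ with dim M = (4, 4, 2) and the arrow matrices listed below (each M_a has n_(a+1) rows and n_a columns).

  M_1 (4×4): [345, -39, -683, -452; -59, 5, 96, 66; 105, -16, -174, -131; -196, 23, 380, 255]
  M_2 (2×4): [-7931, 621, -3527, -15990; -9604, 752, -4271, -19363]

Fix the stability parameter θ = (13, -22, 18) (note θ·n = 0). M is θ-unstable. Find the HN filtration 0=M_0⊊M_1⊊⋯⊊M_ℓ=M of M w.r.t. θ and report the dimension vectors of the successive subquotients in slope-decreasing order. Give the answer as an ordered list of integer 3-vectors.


Interval decomposition of M: I[1,2]^2, I[1,3]^2.
HN type (ℓ=2): μ^(1)=18; μ^(2)=-9/2

((0, 0, 2); (4, 4, 0))


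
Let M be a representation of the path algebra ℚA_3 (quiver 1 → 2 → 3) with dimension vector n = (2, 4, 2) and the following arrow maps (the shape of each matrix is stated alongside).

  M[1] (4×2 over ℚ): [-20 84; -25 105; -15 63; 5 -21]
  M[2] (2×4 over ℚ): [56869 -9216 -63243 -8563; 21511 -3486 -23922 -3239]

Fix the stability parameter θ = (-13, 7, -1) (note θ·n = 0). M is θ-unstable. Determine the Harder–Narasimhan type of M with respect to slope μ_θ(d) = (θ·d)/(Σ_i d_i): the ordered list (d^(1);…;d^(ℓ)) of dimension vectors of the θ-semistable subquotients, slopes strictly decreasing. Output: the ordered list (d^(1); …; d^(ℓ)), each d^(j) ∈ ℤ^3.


Interval decomposition of M: I[1,1], I[1,3], I[2,2]^2, I[2,3].
HN type (ℓ=3): μ^(1)=7; μ^(2)=3; μ^(3)=-13

((0, 2, 0); (0, 2, 2); (2, 0, 0))


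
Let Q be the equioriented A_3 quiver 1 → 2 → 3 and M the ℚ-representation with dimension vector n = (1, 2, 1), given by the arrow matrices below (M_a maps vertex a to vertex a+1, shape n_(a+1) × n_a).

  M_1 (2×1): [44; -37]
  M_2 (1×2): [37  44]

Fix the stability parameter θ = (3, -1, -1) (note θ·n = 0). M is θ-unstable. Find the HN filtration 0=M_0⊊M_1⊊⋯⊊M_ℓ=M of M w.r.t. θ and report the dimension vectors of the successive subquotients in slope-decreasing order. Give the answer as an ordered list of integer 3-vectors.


Interval decomposition of M: I[1,2], I[2,3].
HN type (ℓ=2): μ^(1)=1; μ^(2)=-1

((1, 1, 0); (0, 1, 1))


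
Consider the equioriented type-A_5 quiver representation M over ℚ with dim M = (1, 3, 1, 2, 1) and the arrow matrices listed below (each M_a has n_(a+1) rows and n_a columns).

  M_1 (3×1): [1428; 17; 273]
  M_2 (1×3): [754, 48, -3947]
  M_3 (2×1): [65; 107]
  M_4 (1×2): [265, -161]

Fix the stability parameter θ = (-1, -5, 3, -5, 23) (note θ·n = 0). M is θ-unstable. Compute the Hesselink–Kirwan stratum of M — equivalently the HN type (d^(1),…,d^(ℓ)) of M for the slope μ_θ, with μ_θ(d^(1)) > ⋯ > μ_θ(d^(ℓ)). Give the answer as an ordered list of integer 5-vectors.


Barcode: M ≅ I[1,5], I[2,2]^2, I[4,4]. HN layers by μ_θ (4 steps, strictly decreasing):
  μ^(1)=23; μ^(2)=-1; μ^(3)=-3; μ^(4)=-5

((0, 0, 0, 0, 1); (0, 0, 1, 1, 0); (1, 1, 0, 0, 0); (0, 2, 0, 1, 0))


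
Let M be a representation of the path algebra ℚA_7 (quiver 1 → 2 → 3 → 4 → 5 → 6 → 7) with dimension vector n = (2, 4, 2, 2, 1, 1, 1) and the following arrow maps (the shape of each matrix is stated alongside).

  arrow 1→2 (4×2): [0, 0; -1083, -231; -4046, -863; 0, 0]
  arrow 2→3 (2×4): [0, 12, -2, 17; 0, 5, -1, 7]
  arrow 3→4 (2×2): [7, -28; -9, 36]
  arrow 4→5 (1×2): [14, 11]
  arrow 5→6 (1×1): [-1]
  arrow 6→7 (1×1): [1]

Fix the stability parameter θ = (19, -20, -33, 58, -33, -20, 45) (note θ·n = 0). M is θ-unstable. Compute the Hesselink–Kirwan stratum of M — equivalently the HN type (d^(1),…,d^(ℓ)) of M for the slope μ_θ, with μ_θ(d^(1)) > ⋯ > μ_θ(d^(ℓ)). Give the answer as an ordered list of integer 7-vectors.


Via rank(M_{q-1}∘⋯∘M_p): M ≅ I[1,3], I[1,7], I[2,2]^2, I[4,4].
μ_θ-semistable layers: μ^(1)=58; μ^(2)=45; μ^(3)=5/3; μ^(4)=-34/3; μ^(5)=-20

((0, 0, 0, 1, 0, 0, 0); (0, 0, 0, 0, 0, 0, 1); (0, 0, 0, 1, 1, 1, 0); (2, 2, 2, 0, 0, 0, 0); (0, 2, 0, 0, 0, 0, 0))


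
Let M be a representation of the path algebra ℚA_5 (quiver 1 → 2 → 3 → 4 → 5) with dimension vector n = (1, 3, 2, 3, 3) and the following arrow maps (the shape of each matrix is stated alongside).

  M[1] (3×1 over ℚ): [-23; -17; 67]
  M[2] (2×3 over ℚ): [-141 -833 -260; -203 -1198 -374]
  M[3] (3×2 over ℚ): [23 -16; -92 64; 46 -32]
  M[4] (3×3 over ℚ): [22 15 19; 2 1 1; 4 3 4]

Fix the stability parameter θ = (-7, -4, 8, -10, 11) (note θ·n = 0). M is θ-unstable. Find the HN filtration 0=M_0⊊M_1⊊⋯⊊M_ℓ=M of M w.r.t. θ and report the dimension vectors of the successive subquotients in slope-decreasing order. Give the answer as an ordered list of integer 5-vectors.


Barcode: M ≅ I[1,3], I[2,2], I[2,4], I[4,5]^2, I[5,5]. HN layers by μ_θ (6 steps, strictly decreasing):
  μ^(1)=11; μ^(2)=8; μ^(3)=-1; μ^(4)=-4; μ^(5)=-7; μ^(6)=-10

((0, 0, 0, 0, 3); (0, 0, 1, 0, 0); (0, 0, 1, 1, 0); (0, 3, 0, 0, 0); (1, 0, 0, 0, 0); (0, 0, 0, 2, 0))


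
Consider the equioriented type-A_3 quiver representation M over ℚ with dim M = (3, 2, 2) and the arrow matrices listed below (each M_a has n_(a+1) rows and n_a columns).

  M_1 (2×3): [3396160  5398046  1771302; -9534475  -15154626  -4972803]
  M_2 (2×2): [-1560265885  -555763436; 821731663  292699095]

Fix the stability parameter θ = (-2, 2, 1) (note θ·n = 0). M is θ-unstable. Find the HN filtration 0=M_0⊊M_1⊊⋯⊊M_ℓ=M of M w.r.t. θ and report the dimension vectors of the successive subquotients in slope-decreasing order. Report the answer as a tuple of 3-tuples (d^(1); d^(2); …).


Interval decomposition of M: I[1,1], I[1,3]^2.
HN type (ℓ=2): μ^(1)=3/2; μ^(2)=-2

((0, 2, 2); (3, 0, 0))


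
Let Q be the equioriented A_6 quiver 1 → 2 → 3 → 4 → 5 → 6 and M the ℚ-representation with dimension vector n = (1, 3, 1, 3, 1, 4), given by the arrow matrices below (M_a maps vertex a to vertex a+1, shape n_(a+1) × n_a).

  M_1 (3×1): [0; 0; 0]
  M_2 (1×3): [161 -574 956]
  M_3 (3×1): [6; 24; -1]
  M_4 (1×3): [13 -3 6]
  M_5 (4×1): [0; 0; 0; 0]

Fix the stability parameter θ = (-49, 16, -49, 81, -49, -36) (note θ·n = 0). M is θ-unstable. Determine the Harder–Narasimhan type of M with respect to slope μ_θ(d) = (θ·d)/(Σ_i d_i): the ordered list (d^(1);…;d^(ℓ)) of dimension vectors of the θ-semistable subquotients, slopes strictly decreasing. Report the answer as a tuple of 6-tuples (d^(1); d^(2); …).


Via rank(M_{q-1}∘⋯∘M_p): M ≅ I[1,1], I[2,2]^2, I[2,4], I[4,4], I[4,5], I[6,6]^4.
μ_θ-semistable layers: μ^(1)=81; μ^(2)=16; μ^(3)=-33/2; μ^(4)=-36; μ^(5)=-49

((0, 0, 0, 2, 0, 0); (0, 2, 0, 1, 1, 0); (0, 1, 1, 0, 0, 0); (0, 0, 0, 0, 0, 4); (1, 0, 0, 0, 0, 0))


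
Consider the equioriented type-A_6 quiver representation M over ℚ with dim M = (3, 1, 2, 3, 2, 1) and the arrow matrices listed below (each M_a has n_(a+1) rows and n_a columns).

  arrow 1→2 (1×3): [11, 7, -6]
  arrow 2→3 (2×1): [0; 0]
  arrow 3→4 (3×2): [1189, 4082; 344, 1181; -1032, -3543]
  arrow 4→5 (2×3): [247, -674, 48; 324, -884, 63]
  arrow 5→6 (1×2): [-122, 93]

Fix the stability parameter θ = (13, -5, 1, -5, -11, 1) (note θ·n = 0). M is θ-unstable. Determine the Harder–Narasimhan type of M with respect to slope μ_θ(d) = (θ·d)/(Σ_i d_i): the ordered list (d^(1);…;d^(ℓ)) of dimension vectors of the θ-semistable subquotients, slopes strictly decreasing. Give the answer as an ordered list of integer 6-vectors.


Via rank(M_{q-1}∘⋯∘M_p): M ≅ I[1,1]^2, I[1,2], I[3,5], I[3,6], I[4,4].
μ_θ-semistable layers: μ^(1)=13; μ^(2)=4; μ^(3)=1; μ^(4)=-5

((2, 0, 0, 0, 0, 0); (1, 1, 0, 0, 0, 0); (0, 0, 0, 0, 0, 1); (0, 0, 2, 3, 2, 0))


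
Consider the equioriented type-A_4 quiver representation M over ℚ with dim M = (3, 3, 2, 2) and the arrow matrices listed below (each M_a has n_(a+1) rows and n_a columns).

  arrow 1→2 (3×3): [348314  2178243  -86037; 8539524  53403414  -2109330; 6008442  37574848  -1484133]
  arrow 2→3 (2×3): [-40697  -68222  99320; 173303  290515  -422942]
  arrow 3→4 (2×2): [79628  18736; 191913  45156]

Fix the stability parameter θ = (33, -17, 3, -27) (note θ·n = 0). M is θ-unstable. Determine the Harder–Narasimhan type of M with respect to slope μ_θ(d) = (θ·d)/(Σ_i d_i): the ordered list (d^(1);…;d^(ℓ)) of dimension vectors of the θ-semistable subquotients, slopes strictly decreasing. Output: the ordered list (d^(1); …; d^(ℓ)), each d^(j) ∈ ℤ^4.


Via rank(M_{q-1}∘⋯∘M_p): M ≅ I[1,1], I[1,3], I[1,4], I[2,2], I[4,4].
μ_θ-semistable layers: μ^(1)=33; μ^(2)=19/3; μ^(3)=-2; μ^(4)=-17; μ^(5)=-27

((1, 0, 0, 0); (1, 1, 1, 0); (1, 1, 1, 1); (0, 1, 0, 0); (0, 0, 0, 1))


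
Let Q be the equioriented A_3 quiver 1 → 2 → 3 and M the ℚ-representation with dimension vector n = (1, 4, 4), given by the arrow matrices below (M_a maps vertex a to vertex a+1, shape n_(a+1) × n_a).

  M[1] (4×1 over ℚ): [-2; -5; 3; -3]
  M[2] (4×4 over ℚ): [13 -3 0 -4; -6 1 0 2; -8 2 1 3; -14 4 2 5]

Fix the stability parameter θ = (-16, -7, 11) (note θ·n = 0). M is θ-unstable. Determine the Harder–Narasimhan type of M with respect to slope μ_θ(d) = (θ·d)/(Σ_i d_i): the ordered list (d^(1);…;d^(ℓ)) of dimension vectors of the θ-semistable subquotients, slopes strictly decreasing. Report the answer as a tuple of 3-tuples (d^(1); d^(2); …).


Barcode: M ≅ I[1,3], I[2,3]^3. HN layers by μ_θ (3 steps, strictly decreasing):
  μ^(1)=11; μ^(2)=-7; μ^(3)=-16

((0, 0, 4); (0, 4, 0); (1, 0, 0))


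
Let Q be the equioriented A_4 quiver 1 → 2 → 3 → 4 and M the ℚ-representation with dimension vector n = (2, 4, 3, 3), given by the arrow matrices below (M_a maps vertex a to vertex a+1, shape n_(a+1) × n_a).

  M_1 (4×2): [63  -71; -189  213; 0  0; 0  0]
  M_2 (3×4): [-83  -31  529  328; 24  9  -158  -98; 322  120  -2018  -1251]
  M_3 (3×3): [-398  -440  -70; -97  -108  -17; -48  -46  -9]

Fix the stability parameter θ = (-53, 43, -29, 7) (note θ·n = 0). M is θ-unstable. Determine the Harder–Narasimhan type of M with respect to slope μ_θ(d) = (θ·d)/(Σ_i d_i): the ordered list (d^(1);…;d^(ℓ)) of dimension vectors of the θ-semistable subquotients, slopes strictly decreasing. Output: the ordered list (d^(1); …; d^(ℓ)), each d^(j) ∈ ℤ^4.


Via rank(M_{q-1}∘⋯∘M_p): M ≅ I[1,1], I[1,3], I[2,2], I[2,4]^2, I[4,4].
μ_θ-semistable layers: μ^(1)=43; μ^(2)=7; μ^(3)=-53

((0, 1, 0, 0); (0, 3, 3, 3); (2, 0, 0, 0))


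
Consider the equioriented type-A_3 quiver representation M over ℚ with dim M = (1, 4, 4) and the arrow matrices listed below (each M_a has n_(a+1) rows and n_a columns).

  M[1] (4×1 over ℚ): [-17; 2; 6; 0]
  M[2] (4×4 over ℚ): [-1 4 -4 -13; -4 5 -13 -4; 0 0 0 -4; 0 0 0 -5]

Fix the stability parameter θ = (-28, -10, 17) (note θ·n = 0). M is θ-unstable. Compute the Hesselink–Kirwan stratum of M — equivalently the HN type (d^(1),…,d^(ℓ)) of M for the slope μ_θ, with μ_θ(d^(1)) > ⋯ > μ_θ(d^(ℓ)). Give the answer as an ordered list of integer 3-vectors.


Barcode: M ≅ I[1,3], I[2,2], I[2,3]^2, I[3,3]. HN layers by μ_θ (3 steps, strictly decreasing):
  μ^(1)=17; μ^(2)=-10; μ^(3)=-28

((0, 0, 4); (0, 4, 0); (1, 0, 0))


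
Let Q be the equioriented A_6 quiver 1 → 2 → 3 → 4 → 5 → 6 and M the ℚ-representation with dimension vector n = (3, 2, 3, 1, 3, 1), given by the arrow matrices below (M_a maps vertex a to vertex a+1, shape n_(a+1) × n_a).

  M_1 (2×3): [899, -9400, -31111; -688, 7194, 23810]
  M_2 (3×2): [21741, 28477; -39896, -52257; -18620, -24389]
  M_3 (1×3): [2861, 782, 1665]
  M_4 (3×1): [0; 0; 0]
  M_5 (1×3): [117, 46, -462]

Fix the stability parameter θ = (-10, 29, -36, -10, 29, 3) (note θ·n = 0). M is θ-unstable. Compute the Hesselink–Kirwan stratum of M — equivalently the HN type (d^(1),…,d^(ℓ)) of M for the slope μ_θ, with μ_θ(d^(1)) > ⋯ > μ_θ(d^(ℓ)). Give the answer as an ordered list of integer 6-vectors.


Via rank(M_{q-1}∘⋯∘M_p): M ≅ I[1,1], I[1,3], I[1,4], I[3,3], I[5,5]^2, I[5,6].
μ_θ-semistable layers: μ^(1)=29; μ^(2)=16; μ^(3)=-7/2; μ^(4)=-17/3; μ^(5)=-10; μ^(6)=-36

((0, 0, 0, 0, 2, 0); (0, 0, 0, 0, 1, 1); (0, 1, 1, 0, 0, 0); (0, 1, 1, 1, 0, 0); (3, 0, 0, 0, 0, 0); (0, 0, 1, 0, 0, 0))


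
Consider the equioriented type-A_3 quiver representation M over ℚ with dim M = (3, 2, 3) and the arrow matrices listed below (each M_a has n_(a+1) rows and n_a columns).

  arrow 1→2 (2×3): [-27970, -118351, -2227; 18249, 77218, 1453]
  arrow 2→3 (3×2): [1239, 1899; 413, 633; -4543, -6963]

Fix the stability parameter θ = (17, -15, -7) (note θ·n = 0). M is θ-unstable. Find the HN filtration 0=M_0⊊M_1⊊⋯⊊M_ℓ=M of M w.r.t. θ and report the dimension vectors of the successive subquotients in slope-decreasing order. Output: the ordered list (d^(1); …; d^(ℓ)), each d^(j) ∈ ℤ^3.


Via rank(M_{q-1}∘⋯∘M_p): M ≅ I[1,1], I[1,2], I[1,3], I[3,3]^2.
μ_θ-semistable layers: μ^(1)=17; μ^(2)=1; μ^(3)=-5/3; μ^(4)=-7

((1, 0, 0); (1, 1, 0); (1, 1, 1); (0, 0, 2))


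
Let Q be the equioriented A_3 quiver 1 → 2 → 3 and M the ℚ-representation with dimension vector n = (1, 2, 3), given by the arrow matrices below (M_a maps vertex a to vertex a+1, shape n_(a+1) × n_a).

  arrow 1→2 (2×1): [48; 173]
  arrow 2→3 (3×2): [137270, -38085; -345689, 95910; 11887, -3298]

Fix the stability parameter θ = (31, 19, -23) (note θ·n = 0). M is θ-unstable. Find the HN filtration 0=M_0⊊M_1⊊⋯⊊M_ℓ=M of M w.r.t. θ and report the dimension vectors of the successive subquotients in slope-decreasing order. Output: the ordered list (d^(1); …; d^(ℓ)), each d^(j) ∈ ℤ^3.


Interval decomposition of M: I[1,3], I[2,3], I[3,3].
HN type (ℓ=3): μ^(1)=9; μ^(2)=-2; μ^(3)=-23

((1, 1, 1); (0, 1, 1); (0, 0, 1))


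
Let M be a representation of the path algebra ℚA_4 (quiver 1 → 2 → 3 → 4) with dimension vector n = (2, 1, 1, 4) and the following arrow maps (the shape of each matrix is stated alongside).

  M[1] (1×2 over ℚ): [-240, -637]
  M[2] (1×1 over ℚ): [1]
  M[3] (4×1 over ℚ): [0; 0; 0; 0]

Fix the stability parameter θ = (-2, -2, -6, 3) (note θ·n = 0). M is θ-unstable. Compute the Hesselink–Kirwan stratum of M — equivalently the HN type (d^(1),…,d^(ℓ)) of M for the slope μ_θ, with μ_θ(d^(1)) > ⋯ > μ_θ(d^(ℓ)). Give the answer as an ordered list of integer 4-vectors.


Barcode: M ≅ I[1,1], I[1,3], I[4,4]^4. HN layers by μ_θ (3 steps, strictly decreasing):
  μ^(1)=3; μ^(2)=-2; μ^(3)=-10/3

((0, 0, 0, 4); (1, 0, 0, 0); (1, 1, 1, 0))


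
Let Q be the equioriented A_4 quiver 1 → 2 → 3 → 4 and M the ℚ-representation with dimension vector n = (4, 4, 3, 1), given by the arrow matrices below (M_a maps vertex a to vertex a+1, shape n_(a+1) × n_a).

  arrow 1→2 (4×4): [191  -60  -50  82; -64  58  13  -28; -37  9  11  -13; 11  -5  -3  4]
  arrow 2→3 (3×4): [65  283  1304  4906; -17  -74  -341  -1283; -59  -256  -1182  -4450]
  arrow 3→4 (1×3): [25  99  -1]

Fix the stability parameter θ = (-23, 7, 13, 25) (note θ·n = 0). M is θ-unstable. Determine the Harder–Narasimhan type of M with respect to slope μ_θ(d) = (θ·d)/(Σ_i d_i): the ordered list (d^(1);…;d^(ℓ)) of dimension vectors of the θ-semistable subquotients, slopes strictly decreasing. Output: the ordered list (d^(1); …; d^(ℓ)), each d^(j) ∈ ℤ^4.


Barcode: M ≅ I[1,2], I[1,3]^2, I[1,4]. HN layers by μ_θ (4 steps, strictly decreasing):
  μ^(1)=25; μ^(2)=13; μ^(3)=7; μ^(4)=-23

((0, 0, 0, 1); (0, 0, 3, 0); (0, 4, 0, 0); (4, 0, 0, 0))


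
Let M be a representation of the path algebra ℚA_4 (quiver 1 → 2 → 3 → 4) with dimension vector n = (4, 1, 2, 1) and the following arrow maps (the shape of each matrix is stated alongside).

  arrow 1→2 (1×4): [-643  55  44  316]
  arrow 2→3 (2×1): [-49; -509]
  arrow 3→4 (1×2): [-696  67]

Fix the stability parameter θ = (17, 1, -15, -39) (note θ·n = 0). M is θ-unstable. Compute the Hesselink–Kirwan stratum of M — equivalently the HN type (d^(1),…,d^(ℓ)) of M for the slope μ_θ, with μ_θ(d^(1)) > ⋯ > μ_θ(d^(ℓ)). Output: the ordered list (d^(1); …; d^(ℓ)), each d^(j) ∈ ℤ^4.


Via rank(M_{q-1}∘⋯∘M_p): M ≅ I[1,1]^3, I[1,4], I[3,3].
μ_θ-semistable layers: μ^(1)=17; μ^(2)=-9; μ^(3)=-15

((3, 0, 0, 0); (1, 1, 1, 1); (0, 0, 1, 0))


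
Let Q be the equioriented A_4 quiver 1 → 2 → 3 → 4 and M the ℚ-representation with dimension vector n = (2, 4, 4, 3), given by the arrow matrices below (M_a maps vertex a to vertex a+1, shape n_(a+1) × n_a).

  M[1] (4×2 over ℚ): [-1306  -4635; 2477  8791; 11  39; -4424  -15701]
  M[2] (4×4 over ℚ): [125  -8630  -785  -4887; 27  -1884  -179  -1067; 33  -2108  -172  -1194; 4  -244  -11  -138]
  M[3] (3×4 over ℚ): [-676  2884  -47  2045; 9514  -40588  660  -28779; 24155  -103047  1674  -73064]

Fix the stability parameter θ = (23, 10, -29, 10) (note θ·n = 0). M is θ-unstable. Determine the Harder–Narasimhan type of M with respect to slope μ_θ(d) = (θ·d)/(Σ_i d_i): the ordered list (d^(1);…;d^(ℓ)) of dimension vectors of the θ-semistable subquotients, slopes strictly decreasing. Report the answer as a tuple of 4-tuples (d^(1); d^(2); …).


Barcode: M ≅ I[1,4]^2, I[2,3], I[2,4]. HN layers by μ_θ (3 steps, strictly decreasing):
  μ^(1)=10; μ^(2)=4/3; μ^(3)=-19/2

((0, 0, 0, 3); (2, 2, 2, 0); (0, 2, 2, 0))


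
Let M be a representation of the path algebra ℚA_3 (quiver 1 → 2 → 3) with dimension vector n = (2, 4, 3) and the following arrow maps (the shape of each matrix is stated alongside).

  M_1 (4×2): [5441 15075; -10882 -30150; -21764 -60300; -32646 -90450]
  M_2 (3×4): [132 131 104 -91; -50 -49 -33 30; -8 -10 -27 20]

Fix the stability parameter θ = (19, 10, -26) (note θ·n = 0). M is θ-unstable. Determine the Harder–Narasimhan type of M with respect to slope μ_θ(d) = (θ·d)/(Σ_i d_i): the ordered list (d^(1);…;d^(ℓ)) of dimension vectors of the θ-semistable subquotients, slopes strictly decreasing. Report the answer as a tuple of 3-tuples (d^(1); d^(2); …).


Via rank(M_{q-1}∘⋯∘M_p): M ≅ I[1,1], I[1,2], I[2,3]^3.
μ_θ-semistable layers: μ^(1)=19; μ^(2)=29/2; μ^(3)=-8

((1, 0, 0); (1, 1, 0); (0, 3, 3))


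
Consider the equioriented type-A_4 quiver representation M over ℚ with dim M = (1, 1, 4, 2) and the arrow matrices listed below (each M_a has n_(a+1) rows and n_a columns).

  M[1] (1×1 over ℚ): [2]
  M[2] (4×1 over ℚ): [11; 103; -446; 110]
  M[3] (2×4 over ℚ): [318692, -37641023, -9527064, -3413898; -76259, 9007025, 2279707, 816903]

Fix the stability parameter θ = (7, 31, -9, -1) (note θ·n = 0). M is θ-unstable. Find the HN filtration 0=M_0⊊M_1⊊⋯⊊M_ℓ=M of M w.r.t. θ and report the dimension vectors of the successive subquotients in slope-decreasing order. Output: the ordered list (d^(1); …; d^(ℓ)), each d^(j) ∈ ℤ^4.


Interval decomposition of M: I[1,4], I[3,3]^2, I[3,4].
HN type (ℓ=3): μ^(1)=7; μ^(2)=-1; μ^(3)=-9

((1, 1, 1, 1); (0, 0, 0, 1); (0, 0, 3, 0))


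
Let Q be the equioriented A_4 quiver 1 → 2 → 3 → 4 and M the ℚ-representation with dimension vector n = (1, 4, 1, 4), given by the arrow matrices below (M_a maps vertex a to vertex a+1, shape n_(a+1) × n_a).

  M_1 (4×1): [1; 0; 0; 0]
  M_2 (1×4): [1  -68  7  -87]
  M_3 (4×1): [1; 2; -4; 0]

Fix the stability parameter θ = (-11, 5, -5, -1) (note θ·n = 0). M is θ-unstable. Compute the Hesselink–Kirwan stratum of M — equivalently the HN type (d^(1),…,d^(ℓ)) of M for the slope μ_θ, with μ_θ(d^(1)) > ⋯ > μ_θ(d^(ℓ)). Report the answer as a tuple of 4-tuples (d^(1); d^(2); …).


Interval decomposition of M: I[1,4], I[2,2]^3, I[4,4]^3.
HN type (ℓ=4): μ^(1)=5; μ^(2)=-1/3; μ^(3)=-1; μ^(4)=-11

((0, 3, 0, 0); (0, 1, 1, 1); (0, 0, 0, 3); (1, 0, 0, 0))


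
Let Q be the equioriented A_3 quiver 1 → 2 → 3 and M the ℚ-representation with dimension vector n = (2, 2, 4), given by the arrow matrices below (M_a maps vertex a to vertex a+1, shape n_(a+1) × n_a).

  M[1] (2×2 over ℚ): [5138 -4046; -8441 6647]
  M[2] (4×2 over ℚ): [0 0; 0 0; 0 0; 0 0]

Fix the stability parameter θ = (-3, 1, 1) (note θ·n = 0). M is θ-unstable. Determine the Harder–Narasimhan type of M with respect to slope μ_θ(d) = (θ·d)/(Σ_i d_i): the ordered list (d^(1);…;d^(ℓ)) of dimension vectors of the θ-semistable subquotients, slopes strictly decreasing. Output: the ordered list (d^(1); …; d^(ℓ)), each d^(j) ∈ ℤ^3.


Barcode: M ≅ I[1,1], I[1,2], I[2,2], I[3,3]^4. HN layers by μ_θ (2 steps, strictly decreasing):
  μ^(1)=1; μ^(2)=-3

((0, 2, 4); (2, 0, 0))


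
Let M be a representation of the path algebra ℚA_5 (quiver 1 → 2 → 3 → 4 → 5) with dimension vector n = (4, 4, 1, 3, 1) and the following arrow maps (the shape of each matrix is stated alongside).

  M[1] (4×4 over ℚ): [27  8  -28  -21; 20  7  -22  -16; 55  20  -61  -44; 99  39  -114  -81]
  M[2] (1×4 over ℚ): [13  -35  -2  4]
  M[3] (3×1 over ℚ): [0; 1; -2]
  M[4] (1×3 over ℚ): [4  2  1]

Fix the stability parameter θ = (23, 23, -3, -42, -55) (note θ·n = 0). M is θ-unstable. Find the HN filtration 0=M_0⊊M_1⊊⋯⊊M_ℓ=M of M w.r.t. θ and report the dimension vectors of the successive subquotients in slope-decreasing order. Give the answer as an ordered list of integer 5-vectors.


Interval decomposition of M: I[1,1], I[1,2]^2, I[1,4], I[2,2], I[4,4], I[4,5].
HN type (ℓ=4): μ^(1)=23; μ^(2)=1/4; μ^(3)=-42; μ^(4)=-97/2

((3, 3, 0, 0, 0); (1, 1, 1, 1, 0); (0, 0, 0, 1, 0); (0, 0, 0, 1, 1))


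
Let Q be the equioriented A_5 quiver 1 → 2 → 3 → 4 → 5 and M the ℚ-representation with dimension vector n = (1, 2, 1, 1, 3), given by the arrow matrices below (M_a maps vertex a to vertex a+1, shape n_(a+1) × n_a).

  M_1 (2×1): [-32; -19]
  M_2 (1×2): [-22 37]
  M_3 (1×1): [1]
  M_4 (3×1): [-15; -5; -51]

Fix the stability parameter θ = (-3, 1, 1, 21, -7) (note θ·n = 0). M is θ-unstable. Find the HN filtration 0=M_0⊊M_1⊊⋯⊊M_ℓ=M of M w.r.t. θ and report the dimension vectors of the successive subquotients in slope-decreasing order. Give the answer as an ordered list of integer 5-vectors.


Interval decomposition of M: I[1,5], I[2,2], I[5,5]^2.
HN type (ℓ=4): μ^(1)=7; μ^(2)=1; μ^(3)=-3; μ^(4)=-7

((0, 0, 0, 1, 1); (0, 2, 1, 0, 0); (1, 0, 0, 0, 0); (0, 0, 0, 0, 2))


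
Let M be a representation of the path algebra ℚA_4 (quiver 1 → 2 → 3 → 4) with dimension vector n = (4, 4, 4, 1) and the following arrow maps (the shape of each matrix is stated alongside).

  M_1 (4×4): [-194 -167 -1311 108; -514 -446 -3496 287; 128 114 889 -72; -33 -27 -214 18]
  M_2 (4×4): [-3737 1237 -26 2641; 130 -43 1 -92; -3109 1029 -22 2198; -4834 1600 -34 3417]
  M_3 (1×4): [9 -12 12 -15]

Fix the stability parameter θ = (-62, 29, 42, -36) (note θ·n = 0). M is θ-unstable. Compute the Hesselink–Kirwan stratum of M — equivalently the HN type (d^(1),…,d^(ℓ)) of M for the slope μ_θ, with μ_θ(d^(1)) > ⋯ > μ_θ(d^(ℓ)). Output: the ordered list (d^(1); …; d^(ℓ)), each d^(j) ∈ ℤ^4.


Interval decomposition of M: I[1,2], I[1,3]^2, I[1,4], I[3,3].
HN type (ℓ=4): μ^(1)=42; μ^(2)=29; μ^(3)=35/3; μ^(4)=-62

((0, 0, 3, 0); (0, 3, 0, 0); (0, 1, 1, 1); (4, 0, 0, 0))


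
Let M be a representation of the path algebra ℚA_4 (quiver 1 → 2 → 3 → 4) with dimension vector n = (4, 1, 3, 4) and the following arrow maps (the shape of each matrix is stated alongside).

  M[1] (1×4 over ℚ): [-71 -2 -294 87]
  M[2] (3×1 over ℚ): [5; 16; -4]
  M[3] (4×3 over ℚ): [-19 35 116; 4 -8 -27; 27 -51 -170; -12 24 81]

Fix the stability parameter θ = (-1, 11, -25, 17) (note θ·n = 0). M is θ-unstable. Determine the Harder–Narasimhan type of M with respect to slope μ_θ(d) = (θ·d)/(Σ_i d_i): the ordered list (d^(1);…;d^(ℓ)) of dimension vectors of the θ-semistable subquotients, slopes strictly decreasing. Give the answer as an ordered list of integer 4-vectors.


Interval decomposition of M: I[1,1]^3, I[1,4], I[3,3], I[3,4], I[4,4]^2.
HN type (ℓ=4): μ^(1)=17; μ^(2)=-1; μ^(3)=-5; μ^(4)=-25

((0, 0, 0, 4); (3, 0, 0, 0); (1, 1, 1, 0); (0, 0, 2, 0))


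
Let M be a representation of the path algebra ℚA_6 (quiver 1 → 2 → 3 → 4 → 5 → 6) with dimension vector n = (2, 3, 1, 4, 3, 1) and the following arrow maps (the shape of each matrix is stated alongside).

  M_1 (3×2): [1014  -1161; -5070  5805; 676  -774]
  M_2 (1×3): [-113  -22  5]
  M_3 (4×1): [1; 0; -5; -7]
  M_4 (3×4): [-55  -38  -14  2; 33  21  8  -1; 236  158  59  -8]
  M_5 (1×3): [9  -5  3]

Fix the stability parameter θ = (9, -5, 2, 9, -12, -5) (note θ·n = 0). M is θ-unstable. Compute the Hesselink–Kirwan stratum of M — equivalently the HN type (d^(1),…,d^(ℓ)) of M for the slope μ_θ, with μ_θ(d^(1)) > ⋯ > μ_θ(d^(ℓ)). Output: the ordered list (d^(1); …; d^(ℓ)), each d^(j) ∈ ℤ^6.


Barcode: M ≅ I[1,1], I[1,5], I[2,2]^2, I[4,4], I[4,5], I[4,6]. HN layers by μ_θ (5 steps, strictly decreasing):
  μ^(1)=9; μ^(2)=3/5; μ^(3)=-3/2; μ^(4)=-8/3; μ^(5)=-5

((1, 0, 0, 1, 0, 0); (1, 1, 1, 1, 1, 0); (0, 0, 0, 1, 1, 0); (0, 0, 0, 1, 1, 1); (0, 2, 0, 0, 0, 0))


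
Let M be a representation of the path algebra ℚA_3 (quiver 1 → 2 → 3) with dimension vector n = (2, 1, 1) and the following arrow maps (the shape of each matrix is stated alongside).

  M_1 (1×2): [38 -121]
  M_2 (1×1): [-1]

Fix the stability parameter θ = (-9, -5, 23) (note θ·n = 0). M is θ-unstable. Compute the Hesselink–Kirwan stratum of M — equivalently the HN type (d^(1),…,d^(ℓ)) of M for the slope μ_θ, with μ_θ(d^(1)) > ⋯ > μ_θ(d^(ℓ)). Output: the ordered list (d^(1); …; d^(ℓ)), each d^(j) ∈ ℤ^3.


Interval decomposition of M: I[1,1], I[1,3].
HN type (ℓ=3): μ^(1)=23; μ^(2)=-5; μ^(3)=-9

((0, 0, 1); (0, 1, 0); (2, 0, 0))


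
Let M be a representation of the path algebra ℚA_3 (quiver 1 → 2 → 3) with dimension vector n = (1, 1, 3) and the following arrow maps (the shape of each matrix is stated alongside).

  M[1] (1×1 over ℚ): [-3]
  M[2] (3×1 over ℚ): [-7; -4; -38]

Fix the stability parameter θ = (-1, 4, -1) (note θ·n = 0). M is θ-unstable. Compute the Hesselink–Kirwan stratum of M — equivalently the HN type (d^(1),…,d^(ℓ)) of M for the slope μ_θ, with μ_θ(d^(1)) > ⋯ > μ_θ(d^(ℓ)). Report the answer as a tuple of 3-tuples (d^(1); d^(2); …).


Barcode: M ≅ I[1,3], I[3,3]^2. HN layers by μ_θ (2 steps, strictly decreasing):
  μ^(1)=3/2; μ^(2)=-1

((0, 1, 1); (1, 0, 2))


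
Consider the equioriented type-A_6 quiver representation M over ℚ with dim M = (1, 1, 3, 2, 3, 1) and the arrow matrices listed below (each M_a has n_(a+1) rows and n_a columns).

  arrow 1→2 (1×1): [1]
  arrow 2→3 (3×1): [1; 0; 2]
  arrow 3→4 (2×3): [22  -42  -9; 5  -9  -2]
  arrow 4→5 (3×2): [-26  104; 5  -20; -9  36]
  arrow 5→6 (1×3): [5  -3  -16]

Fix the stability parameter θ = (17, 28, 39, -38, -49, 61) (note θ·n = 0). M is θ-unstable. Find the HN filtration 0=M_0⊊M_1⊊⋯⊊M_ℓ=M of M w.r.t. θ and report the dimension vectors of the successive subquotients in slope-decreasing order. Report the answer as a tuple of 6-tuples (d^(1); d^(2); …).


Via rank(M_{q-1}∘⋯∘M_p): M ≅ I[1,4], I[3,3], I[3,6], I[5,5]^2.
μ_θ-semistable layers: μ^(1)=61; μ^(2)=39; μ^(3)=23/2; μ^(4)=-16; μ^(5)=-49

((0, 0, 0, 0, 0, 1); (0, 0, 1, 0, 0, 0); (1, 1, 1, 1, 0, 0); (0, 0, 1, 1, 1, 0); (0, 0, 0, 0, 2, 0))


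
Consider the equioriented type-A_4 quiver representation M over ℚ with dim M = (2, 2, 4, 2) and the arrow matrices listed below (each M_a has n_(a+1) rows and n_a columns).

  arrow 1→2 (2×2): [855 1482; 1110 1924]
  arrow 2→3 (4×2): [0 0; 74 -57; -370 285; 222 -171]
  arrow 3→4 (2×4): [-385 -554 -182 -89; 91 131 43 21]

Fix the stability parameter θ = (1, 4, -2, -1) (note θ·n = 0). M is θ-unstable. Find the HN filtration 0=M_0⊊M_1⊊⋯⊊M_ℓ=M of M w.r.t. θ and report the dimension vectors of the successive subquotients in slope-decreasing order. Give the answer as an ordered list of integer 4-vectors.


Interval decomposition of M: I[1,1], I[1,2], I[2,4], I[3,3]^2, I[3,4].
HN type (ℓ=5): μ^(1)=4; μ^(2)=1; μ^(3)=1/3; μ^(4)=-1; μ^(5)=-2

((0, 1, 0, 0); (2, 0, 0, 0); (0, 1, 1, 1); (0, 0, 0, 1); (0, 0, 3, 0))


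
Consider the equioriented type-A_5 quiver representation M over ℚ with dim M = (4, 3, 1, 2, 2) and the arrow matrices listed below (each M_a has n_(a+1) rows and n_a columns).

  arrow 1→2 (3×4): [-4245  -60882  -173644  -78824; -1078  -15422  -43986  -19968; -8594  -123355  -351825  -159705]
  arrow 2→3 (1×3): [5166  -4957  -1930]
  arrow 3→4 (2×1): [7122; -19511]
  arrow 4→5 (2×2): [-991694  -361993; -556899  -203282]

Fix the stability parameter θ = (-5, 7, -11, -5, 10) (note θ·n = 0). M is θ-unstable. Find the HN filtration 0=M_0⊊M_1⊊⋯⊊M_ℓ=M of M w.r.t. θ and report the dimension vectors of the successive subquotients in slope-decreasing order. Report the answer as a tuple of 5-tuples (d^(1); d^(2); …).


Interval decomposition of M: I[1,1], I[1,2]^2, I[1,5], I[4,5].
HN type (ℓ=4): μ^(1)=10; μ^(2)=7; μ^(3)=-3; μ^(4)=-5

((0, 0, 0, 0, 2); (0, 2, 0, 0, 0); (0, 1, 1, 1, 0); (4, 0, 0, 1, 0))


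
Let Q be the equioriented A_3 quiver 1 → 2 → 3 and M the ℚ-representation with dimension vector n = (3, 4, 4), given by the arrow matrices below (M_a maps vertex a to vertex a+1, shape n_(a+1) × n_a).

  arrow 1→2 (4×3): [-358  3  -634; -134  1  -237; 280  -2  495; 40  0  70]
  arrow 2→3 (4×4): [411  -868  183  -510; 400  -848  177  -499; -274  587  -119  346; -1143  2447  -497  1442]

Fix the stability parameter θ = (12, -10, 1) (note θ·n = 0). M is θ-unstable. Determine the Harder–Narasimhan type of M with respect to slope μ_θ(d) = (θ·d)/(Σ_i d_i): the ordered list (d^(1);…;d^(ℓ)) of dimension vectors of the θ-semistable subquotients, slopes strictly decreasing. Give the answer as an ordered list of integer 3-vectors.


Via rank(M_{q-1}∘⋯∘M_p): M ≅ I[1,1], I[1,3]^2, I[2,3]^2.
μ_θ-semistable layers: μ^(1)=12; μ^(2)=1; μ^(3)=-10

((1, 0, 0); (2, 2, 4); (0, 2, 0))


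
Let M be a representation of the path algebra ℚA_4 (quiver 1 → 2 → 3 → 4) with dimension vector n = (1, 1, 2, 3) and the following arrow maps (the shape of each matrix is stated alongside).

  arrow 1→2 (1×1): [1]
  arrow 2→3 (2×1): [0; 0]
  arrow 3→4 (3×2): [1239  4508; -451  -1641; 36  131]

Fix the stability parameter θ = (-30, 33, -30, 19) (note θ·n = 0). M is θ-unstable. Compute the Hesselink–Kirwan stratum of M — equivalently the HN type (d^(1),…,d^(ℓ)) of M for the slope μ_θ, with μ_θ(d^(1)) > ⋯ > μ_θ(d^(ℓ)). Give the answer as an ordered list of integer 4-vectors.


Barcode: M ≅ I[1,2], I[3,4]^2, I[4,4]. HN layers by μ_θ (3 steps, strictly decreasing):
  μ^(1)=33; μ^(2)=19; μ^(3)=-30

((0, 1, 0, 0); (0, 0, 0, 3); (1, 0, 2, 0))


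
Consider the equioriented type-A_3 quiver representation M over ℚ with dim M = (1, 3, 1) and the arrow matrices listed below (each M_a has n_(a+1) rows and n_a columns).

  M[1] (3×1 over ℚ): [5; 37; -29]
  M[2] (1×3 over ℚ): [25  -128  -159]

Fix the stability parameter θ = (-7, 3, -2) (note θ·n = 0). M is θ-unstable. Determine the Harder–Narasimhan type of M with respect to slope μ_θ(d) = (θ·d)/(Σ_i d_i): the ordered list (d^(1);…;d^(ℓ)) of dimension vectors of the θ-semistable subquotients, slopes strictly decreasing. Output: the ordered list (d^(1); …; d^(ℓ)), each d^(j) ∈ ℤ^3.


Interval decomposition of M: I[1,2], I[2,2], I[2,3].
HN type (ℓ=3): μ^(1)=3; μ^(2)=1/2; μ^(3)=-7

((0, 2, 0); (0, 1, 1); (1, 0, 0))


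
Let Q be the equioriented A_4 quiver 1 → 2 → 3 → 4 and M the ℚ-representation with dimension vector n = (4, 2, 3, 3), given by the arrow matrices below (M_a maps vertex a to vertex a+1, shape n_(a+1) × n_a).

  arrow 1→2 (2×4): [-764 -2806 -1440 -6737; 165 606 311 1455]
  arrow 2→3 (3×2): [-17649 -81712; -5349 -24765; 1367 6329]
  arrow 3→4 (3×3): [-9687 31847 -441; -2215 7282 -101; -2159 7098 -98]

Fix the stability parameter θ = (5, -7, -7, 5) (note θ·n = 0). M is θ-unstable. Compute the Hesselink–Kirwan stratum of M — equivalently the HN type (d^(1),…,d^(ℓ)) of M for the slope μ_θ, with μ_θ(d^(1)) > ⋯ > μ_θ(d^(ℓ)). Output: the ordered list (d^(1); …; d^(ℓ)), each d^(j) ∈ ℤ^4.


Barcode: M ≅ I[1,1]^2, I[1,4]^2, I[3,4]. HN layers by μ_θ (3 steps, strictly decreasing):
  μ^(1)=5; μ^(2)=-3; μ^(3)=-7

((2, 0, 0, 3); (2, 2, 2, 0); (0, 0, 1, 0))


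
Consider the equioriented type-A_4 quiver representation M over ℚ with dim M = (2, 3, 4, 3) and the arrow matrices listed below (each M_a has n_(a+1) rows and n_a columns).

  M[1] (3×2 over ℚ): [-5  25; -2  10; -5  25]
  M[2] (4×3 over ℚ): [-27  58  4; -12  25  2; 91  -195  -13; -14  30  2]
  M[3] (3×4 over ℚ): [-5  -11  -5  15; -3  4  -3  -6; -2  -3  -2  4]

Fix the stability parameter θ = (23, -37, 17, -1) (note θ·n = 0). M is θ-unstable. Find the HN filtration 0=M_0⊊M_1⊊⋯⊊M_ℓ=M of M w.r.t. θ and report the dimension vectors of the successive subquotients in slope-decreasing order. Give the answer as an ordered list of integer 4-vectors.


Interval decomposition of M: I[1,1], I[1,4], I[2,4]^2, I[3,3].
HN type (ℓ=5): μ^(1)=23; μ^(2)=17; μ^(3)=8; μ^(4)=-7; μ^(5)=-37

((1, 0, 0, 0); (0, 0, 1, 0); (0, 0, 3, 3); (1, 1, 0, 0); (0, 2, 0, 0))


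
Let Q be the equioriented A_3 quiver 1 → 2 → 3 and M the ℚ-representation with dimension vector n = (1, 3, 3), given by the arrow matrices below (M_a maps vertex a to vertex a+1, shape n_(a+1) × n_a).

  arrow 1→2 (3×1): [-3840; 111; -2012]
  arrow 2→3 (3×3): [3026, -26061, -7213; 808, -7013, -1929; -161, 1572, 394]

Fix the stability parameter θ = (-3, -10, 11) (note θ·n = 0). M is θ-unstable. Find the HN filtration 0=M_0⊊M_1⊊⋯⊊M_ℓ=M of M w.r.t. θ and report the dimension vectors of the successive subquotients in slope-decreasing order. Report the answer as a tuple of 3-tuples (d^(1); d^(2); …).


Via rank(M_{q-1}∘⋯∘M_p): M ≅ I[1,3], I[2,2], I[2,3], I[3,3].
μ_θ-semistable layers: μ^(1)=11; μ^(2)=-13/2; μ^(3)=-10

((0, 0, 3); (1, 1, 0); (0, 2, 0))


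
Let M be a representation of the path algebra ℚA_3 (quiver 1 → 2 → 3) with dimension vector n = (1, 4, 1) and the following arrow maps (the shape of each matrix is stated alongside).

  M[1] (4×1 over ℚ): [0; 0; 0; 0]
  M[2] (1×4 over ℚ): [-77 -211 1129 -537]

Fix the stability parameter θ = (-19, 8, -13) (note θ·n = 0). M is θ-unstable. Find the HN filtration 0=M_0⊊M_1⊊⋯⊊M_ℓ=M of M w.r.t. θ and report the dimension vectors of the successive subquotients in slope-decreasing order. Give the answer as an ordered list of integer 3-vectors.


Via rank(M_{q-1}∘⋯∘M_p): M ≅ I[1,1], I[2,2]^3, I[2,3].
μ_θ-semistable layers: μ^(1)=8; μ^(2)=-5/2; μ^(3)=-19

((0, 3, 0); (0, 1, 1); (1, 0, 0))


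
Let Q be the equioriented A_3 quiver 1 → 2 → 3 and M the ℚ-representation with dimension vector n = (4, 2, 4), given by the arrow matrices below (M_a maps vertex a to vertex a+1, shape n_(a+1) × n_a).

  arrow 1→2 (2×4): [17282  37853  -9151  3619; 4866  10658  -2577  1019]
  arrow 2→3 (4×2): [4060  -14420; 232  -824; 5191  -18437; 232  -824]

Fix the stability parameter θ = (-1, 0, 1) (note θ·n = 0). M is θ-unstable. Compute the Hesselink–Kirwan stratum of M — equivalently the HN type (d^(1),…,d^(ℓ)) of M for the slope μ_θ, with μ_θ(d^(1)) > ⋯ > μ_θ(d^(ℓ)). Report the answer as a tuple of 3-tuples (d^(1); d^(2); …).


Interval decomposition of M: I[1,1]^2, I[1,2], I[1,3], I[3,3]^3.
HN type (ℓ=3): μ^(1)=1; μ^(2)=0; μ^(3)=-1

((0, 0, 4); (0, 2, 0); (4, 0, 0))


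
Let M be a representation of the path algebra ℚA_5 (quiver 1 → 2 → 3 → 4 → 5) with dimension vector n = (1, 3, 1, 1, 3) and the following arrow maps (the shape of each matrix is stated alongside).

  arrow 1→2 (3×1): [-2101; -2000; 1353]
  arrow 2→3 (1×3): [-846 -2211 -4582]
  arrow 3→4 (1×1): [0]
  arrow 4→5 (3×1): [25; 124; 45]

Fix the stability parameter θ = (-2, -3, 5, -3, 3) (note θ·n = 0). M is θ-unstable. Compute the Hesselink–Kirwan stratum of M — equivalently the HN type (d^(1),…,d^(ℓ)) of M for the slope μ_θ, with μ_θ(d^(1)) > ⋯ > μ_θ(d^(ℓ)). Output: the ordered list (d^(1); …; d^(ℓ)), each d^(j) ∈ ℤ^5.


Via rank(M_{q-1}∘⋯∘M_p): M ≅ I[1,2], I[2,2], I[2,3], I[4,5], I[5,5]^2.
μ_θ-semistable layers: μ^(1)=5; μ^(2)=3; μ^(3)=-5/2; μ^(4)=-3

((0, 0, 1, 0, 0); (0, 0, 0, 0, 3); (1, 1, 0, 0, 0); (0, 2, 0, 1, 0))


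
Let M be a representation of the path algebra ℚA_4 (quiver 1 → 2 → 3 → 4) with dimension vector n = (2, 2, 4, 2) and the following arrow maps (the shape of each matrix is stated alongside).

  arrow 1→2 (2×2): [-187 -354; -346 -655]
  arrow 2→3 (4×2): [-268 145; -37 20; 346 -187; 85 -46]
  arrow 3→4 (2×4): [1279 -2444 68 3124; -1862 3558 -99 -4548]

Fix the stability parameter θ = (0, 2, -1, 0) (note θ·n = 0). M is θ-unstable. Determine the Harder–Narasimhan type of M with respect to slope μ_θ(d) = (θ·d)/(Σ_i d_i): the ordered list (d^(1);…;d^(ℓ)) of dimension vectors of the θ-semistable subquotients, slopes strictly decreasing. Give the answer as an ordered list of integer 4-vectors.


Interval decomposition of M: I[1,4]^2, I[3,3]^2.
HN type (ℓ=3): μ^(1)=1/3; μ^(2)=0; μ^(3)=-1

((0, 2, 2, 2); (2, 0, 0, 0); (0, 0, 2, 0))
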